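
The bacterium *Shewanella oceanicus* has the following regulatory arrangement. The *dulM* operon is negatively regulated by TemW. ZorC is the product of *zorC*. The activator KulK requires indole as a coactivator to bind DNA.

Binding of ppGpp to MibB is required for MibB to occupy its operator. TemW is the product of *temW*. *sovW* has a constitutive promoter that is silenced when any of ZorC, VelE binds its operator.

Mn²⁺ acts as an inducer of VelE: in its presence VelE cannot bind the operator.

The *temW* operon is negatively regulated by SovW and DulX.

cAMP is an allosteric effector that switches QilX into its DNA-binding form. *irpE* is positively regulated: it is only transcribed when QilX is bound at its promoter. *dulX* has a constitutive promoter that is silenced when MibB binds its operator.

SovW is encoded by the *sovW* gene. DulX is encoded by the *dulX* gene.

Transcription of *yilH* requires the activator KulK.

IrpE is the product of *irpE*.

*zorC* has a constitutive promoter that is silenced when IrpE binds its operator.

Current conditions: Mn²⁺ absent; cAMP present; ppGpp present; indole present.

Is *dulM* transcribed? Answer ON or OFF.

cAMP is present, so QilX is active.
No repressor is bound and QilX is active, so *irpE* is transcribed.
So IrpE is produced and active.
With repressor IrpE bound, *zorC* is not transcribed.
So ZorC is not produced.
Mn²⁺ is absent, so VelE is active.
With repressor VelE bound, *sovW* is not transcribed.
So SovW is not produced.
ppGpp is present, so MibB is active.
With repressor MibB bound, *dulX* is not transcribed.
So DulX is not produced.
With no repressor bound, *temW* is transcribed.
So TemW is produced and active.
With repressor TemW bound, *dulM* is not transcribed.

OFF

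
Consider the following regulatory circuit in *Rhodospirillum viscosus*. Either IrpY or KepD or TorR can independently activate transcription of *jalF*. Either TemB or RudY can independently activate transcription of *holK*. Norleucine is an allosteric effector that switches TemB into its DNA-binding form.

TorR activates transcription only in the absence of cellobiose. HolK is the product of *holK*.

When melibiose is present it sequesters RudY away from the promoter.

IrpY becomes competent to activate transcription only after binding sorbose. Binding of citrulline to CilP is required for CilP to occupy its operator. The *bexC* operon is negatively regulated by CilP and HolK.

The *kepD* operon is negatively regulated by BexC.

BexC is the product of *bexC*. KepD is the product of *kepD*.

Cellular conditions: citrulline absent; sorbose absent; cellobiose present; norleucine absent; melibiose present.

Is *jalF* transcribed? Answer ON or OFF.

Sorbose is absent, so IrpY is inactive.
Citrulline is absent, so CilP is inactive.
Norleucine is absent, so TemB is inactive.
Melibiose is present, so RudY is inactive.
No activator is available at the *holK* promoter, so *holK* is not transcribed.
So HolK is not produced.
With no repressor bound, *bexC* is transcribed.
So BexC is produced and active.
With repressor BexC bound, *kepD* is not transcribed.
So KepD is not produced.
Cellobiose is present, so TorR is inactive.
No activator is available at the *jalF* promoter, so *jalF* is not transcribed.

OFF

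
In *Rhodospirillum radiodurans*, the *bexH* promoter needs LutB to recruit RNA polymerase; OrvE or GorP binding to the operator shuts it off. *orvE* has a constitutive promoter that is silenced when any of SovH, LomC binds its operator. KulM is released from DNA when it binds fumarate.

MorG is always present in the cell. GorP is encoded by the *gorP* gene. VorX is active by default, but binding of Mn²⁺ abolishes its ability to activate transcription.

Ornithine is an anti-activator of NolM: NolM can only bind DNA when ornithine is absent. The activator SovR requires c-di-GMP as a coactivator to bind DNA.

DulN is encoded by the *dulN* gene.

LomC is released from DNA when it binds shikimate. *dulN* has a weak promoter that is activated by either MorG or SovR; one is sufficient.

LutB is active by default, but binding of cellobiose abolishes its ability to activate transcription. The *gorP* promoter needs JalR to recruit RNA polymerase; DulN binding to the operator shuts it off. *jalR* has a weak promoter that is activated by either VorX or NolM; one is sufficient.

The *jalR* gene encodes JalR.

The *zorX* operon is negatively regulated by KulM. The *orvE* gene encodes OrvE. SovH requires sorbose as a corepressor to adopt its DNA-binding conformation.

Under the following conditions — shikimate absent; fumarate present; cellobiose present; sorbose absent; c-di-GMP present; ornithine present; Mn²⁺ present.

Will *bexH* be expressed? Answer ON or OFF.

OFF

Sorbose is absent, so SovH is inactive.
Shikimate is absent, so LomC is active.
With repressor LomC bound, *orvE* is not transcribed.
So OrvE is not produced.
MorG is produced constitutively and is active.
c-di-GMP is present, so SovR is active.
Activator MorG is present, so *dulN* is transcribed.
So DulN is produced and active.
Mn²⁺ is present, so VorX is inactive.
Ornithine is present, so NolM is inactive.
No activator is available at the *jalR* promoter, so *jalR* is not transcribed.
So JalR is not produced.
With repressor DulN bound, *gorP* is not transcribed.
So GorP is not produced.
Cellobiose is present, so LutB is inactive.
Required activator LutB is absent, so *bexH* is not transcribed.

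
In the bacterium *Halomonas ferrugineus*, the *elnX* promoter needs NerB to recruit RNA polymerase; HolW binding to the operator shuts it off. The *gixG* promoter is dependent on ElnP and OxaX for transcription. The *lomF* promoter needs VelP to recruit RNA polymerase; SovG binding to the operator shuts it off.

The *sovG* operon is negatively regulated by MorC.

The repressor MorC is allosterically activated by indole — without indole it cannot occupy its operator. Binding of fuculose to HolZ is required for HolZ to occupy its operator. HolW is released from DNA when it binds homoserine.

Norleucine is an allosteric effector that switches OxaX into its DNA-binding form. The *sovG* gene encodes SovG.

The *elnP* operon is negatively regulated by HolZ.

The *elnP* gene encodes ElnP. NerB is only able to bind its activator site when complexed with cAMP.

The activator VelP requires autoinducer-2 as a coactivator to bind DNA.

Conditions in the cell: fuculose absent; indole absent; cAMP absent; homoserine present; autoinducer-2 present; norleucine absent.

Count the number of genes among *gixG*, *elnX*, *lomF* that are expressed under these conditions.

Fuculose is absent, so HolZ is inactive.
With no repressor bound, *elnP* is transcribed.
So ElnP is produced and active.
Norleucine is absent, so OxaX is inactive.
Required activator OxaX is absent, so *gixG* is not transcribed.
→ *gixG* is OFF.
cAMP is absent, so NerB is inactive.
Homoserine is present, so HolW is inactive.
Required activator NerB is absent, so *elnX* is not transcribed.
→ *elnX* is OFF.
Indole is absent, so MorC is inactive.
With no repressor bound, *sovG* is transcribed.
So SovG is produced and active.
Autoinducer-2 is present, so VelP is active.
With repressor SovG bound, *lomF* is not transcribed.
→ *lomF* is OFF.
0 of the 3 genes are transcribed.

0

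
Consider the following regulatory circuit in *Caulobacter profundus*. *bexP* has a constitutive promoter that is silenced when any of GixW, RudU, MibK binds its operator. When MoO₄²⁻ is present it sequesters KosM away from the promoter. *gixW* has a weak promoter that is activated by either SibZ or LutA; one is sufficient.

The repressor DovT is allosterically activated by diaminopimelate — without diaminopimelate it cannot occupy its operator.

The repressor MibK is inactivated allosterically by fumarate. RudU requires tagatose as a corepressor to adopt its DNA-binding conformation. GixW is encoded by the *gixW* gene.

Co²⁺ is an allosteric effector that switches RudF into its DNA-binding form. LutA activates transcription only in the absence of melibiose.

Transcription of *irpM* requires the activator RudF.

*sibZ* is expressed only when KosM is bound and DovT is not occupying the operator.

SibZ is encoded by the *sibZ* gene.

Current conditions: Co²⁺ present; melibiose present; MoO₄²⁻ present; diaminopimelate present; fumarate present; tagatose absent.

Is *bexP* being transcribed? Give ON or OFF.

ON

Diaminopimelate is present, so DovT is active.
MoO₄²⁻ is present, so KosM is inactive.
With repressor DovT bound, *sibZ* is not transcribed.
So SibZ is not produced.
Melibiose is present, so LutA is inactive.
No activator is available at the *gixW* promoter, so *gixW* is not transcribed.
So GixW is not produced.
Tagatose is absent, so RudU is inactive.
Fumarate is present, so MibK is inactive.
With no repressor bound, *bexP* is transcribed.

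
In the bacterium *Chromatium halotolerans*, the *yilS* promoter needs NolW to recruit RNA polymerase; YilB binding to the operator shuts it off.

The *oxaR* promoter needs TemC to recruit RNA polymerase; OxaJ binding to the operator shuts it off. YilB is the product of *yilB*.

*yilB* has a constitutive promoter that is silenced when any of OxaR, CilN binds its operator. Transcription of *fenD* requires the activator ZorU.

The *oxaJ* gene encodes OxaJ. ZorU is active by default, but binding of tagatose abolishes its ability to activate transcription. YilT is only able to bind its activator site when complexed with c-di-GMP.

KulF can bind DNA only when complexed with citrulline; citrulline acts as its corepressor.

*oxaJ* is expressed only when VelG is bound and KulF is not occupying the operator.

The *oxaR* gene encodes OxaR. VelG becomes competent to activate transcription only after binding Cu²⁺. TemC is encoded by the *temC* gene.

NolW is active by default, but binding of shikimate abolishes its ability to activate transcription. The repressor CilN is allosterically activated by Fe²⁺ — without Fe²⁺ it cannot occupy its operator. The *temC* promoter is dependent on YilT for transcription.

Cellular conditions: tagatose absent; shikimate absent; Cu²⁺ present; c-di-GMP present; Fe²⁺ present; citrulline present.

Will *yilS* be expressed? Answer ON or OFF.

Shikimate is absent, so NolW is active.
c-di-GMP is present, so YilT is active.
No repressor is bound and YilT is active, so *temC* is transcribed.
So TemC is produced and active.
Citrulline is present, so KulF is active.
Cu²⁺ is present, so VelG is active.
With repressor KulF bound, *oxaJ* is not transcribed.
So OxaJ is not produced.
No repressor is bound and TemC is active, so *oxaR* is transcribed.
So OxaR is produced and active.
Fe²⁺ is present, so CilN is active.
With repressor OxaR bound, *yilB* is not transcribed.
So YilB is not produced.
No repressor is bound and NolW is active, so *yilS* is transcribed.

ON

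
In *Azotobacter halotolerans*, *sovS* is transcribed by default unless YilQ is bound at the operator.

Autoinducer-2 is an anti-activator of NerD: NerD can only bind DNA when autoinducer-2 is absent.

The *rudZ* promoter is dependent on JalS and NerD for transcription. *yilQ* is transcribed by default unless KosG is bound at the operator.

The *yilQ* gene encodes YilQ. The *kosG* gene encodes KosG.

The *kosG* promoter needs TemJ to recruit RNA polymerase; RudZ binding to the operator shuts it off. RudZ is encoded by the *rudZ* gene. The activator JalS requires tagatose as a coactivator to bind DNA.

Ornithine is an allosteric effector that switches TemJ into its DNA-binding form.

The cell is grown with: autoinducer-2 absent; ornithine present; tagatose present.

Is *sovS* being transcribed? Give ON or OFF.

Tagatose is present, so JalS is active.
Autoinducer-2 is absent, so NerD is active.
No repressor is bound and JalS and NerD are active, so *rudZ* is transcribed.
So RudZ is produced and active.
Ornithine is present, so TemJ is active.
With repressor RudZ bound, *kosG* is not transcribed.
So KosG is not produced.
With no repressor bound, *yilQ* is transcribed.
So YilQ is produced and active.
With repressor YilQ bound, *sovS* is not transcribed.

OFF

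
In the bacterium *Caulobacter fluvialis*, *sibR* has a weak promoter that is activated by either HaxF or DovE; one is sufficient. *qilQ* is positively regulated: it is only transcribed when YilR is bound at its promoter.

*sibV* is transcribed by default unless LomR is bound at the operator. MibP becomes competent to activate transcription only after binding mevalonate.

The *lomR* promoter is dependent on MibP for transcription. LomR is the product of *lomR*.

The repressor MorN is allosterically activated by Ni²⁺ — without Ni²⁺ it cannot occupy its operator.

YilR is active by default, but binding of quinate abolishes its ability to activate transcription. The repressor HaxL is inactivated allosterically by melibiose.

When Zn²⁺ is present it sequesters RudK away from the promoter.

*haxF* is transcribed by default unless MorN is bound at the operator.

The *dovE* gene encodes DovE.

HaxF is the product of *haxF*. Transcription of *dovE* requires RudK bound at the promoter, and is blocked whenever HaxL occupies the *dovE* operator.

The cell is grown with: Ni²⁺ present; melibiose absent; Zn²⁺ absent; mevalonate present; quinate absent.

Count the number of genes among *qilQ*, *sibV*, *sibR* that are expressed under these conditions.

Quinate is absent, so YilR is active.
No repressor is bound and YilR is active, so *qilQ* is transcribed.
→ *qilQ* is ON.
Mevalonate is present, so MibP is active.
No repressor is bound and MibP is active, so *lomR* is transcribed.
So LomR is produced and active.
With repressor LomR bound, *sibV* is not transcribed.
→ *sibV* is OFF.
Ni²⁺ is present, so MorN is active.
With repressor MorN bound, *haxF* is not transcribed.
So HaxF is not produced.
Melibiose is absent, so HaxL is active.
Zn²⁺ is absent, so RudK is active.
With repressor HaxL bound, *dovE* is not transcribed.
So DovE is not produced.
No activator is available at the *sibR* promoter, so *sibR* is not transcribed.
→ *sibR* is OFF.
1 of the 3 genes is transcribed.

1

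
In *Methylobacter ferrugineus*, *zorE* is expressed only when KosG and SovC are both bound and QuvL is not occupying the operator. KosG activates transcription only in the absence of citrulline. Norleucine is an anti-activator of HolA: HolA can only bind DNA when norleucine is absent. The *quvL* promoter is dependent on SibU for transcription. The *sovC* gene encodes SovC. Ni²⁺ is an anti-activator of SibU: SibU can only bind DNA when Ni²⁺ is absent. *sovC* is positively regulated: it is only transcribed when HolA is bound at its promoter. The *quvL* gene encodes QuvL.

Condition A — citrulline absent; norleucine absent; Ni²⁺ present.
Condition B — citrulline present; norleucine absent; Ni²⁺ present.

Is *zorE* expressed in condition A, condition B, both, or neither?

A only

Condition A:
Citrulline is absent, so KosG is active.
Norleucine is absent, so HolA is active.
No repressor is bound and HolA is active, so *sovC* is transcribed.
So SovC is produced and active.
Ni²⁺ is present, so SibU is inactive.
Required activator SibU is absent, so *quvL* is not transcribed.
So QuvL is not produced.
No repressor is bound and KosG and SovC are active, so *zorE* is transcribed.
→ *zorE* is ON in A.
Condition B:
Citrulline is present, so KosG is inactive.
Norleucine is absent, so HolA is active.
No repressor is bound and HolA is active, so *sovC* is transcribed.
So SovC is produced and active.
Ni²⁺ is present, so SibU is inactive.
Required activator SibU is absent, so *quvL* is not transcribed.
So QuvL is not produced.
Required activator KosG is absent, so *zorE* is not transcribed.
→ *zorE* is OFF in B.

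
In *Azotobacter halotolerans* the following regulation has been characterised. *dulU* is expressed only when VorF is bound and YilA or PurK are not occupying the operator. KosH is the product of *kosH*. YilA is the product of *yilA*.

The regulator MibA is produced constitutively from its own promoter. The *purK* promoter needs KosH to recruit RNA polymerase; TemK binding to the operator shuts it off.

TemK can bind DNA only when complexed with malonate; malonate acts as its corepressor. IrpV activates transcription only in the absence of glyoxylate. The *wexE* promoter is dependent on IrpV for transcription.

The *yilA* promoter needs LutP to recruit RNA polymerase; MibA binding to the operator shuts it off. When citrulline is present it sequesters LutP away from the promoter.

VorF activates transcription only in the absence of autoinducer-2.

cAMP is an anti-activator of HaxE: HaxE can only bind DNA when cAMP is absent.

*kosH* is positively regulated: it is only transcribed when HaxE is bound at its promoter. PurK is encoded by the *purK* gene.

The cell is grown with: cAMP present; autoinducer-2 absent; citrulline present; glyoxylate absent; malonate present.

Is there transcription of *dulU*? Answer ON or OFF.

ON

Autoinducer-2 is absent, so VorF is active.
MibA is produced constitutively and is active.
Citrulline is present, so LutP is inactive.
With repressor MibA bound, *yilA* is not transcribed.
So YilA is not produced.
Malonate is present, so TemK is active.
cAMP is present, so HaxE is inactive.
Required activator HaxE is absent, so *kosH* is not transcribed.
So KosH is not produced.
With repressor TemK bound, *purK* is not transcribed.
So PurK is not produced.
No repressor is bound and VorF is active, so *dulU* is transcribed.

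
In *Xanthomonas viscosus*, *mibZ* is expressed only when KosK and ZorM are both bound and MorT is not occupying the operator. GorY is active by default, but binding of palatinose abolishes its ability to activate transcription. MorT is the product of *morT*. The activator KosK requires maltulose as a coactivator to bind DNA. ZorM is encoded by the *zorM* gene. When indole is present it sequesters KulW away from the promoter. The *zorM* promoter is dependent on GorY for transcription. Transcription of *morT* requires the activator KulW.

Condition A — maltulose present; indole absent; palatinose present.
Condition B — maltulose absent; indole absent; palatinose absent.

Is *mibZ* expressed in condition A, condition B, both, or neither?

Condition A:
Maltulose is present, so KosK is active.
Indole is absent, so KulW is active.
No repressor is bound and KulW is active, so *morT* is transcribed.
So MorT is produced and active.
Palatinose is present, so GorY is inactive.
Required activator GorY is absent, so *zorM* is not transcribed.
So ZorM is not produced.
With repressor MorT bound, *mibZ* is not transcribed.
→ *mibZ* is OFF in A.
Condition B:
Maltulose is absent, so KosK is inactive.
Indole is absent, so KulW is active.
No repressor is bound and KulW is active, so *morT* is transcribed.
So MorT is produced and active.
Palatinose is absent, so GorY is active.
No repressor is bound and GorY is active, so *zorM* is transcribed.
So ZorM is produced and active.
With repressor MorT bound, *mibZ* is not transcribed.
→ *mibZ* is OFF in B.

neither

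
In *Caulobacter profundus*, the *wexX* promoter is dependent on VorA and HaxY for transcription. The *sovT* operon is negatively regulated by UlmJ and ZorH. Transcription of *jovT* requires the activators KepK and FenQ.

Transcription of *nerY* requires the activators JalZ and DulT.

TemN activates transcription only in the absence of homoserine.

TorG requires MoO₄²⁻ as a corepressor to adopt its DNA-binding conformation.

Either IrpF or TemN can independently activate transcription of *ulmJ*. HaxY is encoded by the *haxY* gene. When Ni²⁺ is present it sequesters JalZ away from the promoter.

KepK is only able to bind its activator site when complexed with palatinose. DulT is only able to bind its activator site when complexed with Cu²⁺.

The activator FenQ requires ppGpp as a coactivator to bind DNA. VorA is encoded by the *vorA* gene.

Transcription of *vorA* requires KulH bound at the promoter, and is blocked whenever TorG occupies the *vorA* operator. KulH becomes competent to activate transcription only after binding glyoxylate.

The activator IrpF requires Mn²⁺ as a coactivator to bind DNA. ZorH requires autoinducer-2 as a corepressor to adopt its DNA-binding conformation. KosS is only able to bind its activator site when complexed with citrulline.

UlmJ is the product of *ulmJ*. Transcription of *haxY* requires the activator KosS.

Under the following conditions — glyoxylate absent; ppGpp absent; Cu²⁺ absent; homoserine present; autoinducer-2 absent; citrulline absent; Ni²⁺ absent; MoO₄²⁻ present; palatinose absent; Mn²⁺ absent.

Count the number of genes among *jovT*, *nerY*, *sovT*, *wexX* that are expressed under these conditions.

1

Palatinose is absent, so KepK is inactive.
ppGpp is absent, so FenQ is inactive.
Required activator KepK is absent, so *jovT* is not transcribed.
→ *jovT* is OFF.
Ni²⁺ is absent, so JalZ is active.
Cu²⁺ is absent, so DulT is inactive.
Required activator DulT is absent, so *nerY* is not transcribed.
→ *nerY* is OFF.
Mn²⁺ is absent, so IrpF is inactive.
Homoserine is present, so TemN is inactive.
No activator is available at the *ulmJ* promoter, so *ulmJ* is not transcribed.
So UlmJ is not produced.
Autoinducer-2 is absent, so ZorH is inactive.
With no repressor bound, *sovT* is transcribed.
→ *sovT* is ON.
Glyoxylate is absent, so KulH is inactive.
MoO₄²⁻ is present, so TorG is active.
With repressor TorG bound, *vorA* is not transcribed.
So VorA is not produced.
Citrulline is absent, so KosS is inactive.
Required activator KosS is absent, so *haxY* is not transcribed.
So HaxY is not produced.
Required activator VorA is absent, so *wexX* is not transcribed.
→ *wexX* is OFF.
1 of the 4 genes is transcribed.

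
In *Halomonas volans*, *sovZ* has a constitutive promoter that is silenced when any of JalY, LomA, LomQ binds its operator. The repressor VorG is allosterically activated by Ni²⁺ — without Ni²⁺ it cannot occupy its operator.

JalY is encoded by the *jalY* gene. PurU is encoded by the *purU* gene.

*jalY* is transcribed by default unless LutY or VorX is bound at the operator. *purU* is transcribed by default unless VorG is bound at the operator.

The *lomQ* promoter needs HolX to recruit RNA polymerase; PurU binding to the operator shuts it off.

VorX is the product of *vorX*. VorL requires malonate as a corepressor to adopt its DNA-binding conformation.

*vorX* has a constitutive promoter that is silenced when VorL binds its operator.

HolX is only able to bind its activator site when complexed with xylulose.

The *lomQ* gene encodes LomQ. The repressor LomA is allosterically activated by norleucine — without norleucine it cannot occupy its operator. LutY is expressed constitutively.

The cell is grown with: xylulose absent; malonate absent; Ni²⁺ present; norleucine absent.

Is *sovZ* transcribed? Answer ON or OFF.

LutY is produced constitutively and is active.
Malonate is absent, so VorL is inactive.
With no repressor bound, *vorX* is transcribed.
So VorX is produced and active.
With repressor LutY bound, *jalY* is not transcribed.
So JalY is not produced.
Norleucine is absent, so LomA is inactive.
Ni²⁺ is present, so VorG is active.
With repressor VorG bound, *purU* is not transcribed.
So PurU is not produced.
Xylulose is absent, so HolX is inactive.
Required activator HolX is absent, so *lomQ* is not transcribed.
So LomQ is not produced.
With no repressor bound, *sovZ* is transcribed.

ON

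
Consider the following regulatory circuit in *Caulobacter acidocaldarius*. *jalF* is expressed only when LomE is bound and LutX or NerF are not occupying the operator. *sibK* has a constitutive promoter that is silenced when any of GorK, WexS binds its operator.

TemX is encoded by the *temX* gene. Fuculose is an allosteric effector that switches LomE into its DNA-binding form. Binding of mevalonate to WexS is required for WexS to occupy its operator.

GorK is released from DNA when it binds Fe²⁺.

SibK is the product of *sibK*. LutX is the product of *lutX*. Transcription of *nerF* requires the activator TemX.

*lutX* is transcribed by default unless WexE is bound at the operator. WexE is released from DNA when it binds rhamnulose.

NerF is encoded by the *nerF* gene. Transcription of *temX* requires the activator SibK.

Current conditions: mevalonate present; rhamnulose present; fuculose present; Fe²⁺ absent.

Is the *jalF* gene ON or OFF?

Rhamnulose is present, so WexE is inactive.
With no repressor bound, *lutX* is transcribed.
So LutX is produced and active.
Fuculose is present, so LomE is active.
Fe²⁺ is absent, so GorK is active.
Mevalonate is present, so WexS is active.
With repressor GorK bound, *sibK* is not transcribed.
So SibK is not produced.
Required activator SibK is absent, so *temX* is not transcribed.
So TemX is not produced.
Required activator TemX is absent, so *nerF* is not transcribed.
So NerF is not produced.
With repressor LutX bound, *jalF* is not transcribed.

OFF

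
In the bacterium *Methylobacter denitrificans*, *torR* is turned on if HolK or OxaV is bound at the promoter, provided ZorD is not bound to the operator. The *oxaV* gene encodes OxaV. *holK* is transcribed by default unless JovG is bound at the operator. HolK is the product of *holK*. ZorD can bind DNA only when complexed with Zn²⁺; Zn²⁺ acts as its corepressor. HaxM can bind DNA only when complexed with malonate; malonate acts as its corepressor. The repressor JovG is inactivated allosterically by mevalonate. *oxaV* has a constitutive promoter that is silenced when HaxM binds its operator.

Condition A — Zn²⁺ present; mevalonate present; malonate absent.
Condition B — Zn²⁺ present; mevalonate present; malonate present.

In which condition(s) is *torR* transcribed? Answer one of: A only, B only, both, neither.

neither

Condition A:
Zn²⁺ is present, so ZorD is active.
Mevalonate is present, so JovG is inactive.
With no repressor bound, *holK* is transcribed.
So HolK is produced and active.
Malonate is absent, so HaxM is inactive.
With no repressor bound, *oxaV* is transcribed.
So OxaV is produced and active.
With repressor ZorD bound, *torR* is not transcribed.
→ *torR* is OFF in A.
Condition B:
Zn²⁺ is present, so ZorD is active.
Mevalonate is present, so JovG is inactive.
With no repressor bound, *holK* is transcribed.
So HolK is produced and active.
Malonate is present, so HaxM is active.
With repressor HaxM bound, *oxaV* is not transcribed.
So OxaV is not produced.
With repressor ZorD bound, *torR* is not transcribed.
→ *torR* is OFF in B.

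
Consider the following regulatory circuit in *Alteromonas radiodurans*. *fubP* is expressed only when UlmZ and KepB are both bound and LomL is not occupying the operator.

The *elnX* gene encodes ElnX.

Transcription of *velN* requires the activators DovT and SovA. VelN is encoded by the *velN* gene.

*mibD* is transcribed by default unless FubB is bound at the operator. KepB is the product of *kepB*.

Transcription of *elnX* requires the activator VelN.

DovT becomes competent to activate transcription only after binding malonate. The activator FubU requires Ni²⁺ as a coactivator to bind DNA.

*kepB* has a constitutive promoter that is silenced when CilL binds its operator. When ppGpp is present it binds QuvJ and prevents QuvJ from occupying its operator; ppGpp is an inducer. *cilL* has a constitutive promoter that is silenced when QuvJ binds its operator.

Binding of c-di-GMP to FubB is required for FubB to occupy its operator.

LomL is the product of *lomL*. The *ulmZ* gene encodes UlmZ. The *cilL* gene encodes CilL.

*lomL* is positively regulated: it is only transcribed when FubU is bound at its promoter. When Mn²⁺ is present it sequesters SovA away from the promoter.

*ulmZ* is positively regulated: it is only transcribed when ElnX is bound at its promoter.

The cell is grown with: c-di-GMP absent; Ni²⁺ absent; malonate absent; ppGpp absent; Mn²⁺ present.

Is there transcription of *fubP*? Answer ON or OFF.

OFF

Malonate is absent, so DovT is inactive.
Mn²⁺ is present, so SovA is inactive.
Required activator DovT is absent, so *velN* is not transcribed.
So VelN is not produced.
Required activator VelN is absent, so *elnX* is not transcribed.
So ElnX is not produced.
Required activator ElnX is absent, so *ulmZ* is not transcribed.
So UlmZ is not produced.
Ni²⁺ is absent, so FubU is inactive.
Required activator FubU is absent, so *lomL* is not transcribed.
So LomL is not produced.
ppGpp is absent, so QuvJ is active.
With repressor QuvJ bound, *cilL* is not transcribed.
So CilL is not produced.
With no repressor bound, *kepB* is transcribed.
So KepB is produced and active.
Required activator UlmZ is absent, so *fubP* is not transcribed.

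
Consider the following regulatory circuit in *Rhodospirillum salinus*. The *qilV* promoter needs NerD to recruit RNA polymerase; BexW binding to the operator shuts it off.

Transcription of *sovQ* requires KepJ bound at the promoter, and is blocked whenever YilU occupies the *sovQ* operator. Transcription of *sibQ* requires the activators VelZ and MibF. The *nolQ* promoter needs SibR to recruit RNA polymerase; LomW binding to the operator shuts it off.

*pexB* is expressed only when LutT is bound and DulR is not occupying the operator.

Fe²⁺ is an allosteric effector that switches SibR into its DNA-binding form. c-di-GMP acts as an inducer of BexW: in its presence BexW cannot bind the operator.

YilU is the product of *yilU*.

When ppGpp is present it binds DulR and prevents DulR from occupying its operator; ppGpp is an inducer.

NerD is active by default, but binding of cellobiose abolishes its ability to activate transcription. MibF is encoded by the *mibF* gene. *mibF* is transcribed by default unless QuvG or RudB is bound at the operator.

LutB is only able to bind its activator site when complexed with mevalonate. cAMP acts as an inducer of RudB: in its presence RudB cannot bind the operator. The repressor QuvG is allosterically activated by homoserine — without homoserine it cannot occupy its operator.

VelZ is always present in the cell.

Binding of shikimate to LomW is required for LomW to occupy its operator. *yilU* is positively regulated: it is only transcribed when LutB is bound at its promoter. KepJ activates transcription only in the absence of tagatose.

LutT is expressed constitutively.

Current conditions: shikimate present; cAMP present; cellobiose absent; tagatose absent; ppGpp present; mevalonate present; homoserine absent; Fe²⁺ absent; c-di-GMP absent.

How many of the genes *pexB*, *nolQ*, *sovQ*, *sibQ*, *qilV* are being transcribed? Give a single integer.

2

LutT is produced constitutively and is active.
ppGpp is present, so DulR is inactive.
No repressor is bound and LutT is active, so *pexB* is transcribed.
→ *pexB* is ON.
Shikimate is present, so LomW is active.
Fe²⁺ is absent, so SibR is inactive.
With repressor LomW bound, *nolQ* is not transcribed.
→ *nolQ* is OFF.
Tagatose is absent, so KepJ is active.
Mevalonate is present, so LutB is active.
No repressor is bound and LutB is active, so *yilU* is transcribed.
So YilU is produced and active.
With repressor YilU bound, *sovQ* is not transcribed.
→ *sovQ* is OFF.
VelZ is produced constitutively and is active.
Homoserine is absent, so QuvG is inactive.
cAMP is present, so RudB is inactive.
With no repressor bound, *mibF* is transcribed.
So MibF is produced and active.
No repressor is bound and VelZ and MibF are active, so *sibQ* is transcribed.
→ *sibQ* is ON.
c-di-GMP is absent, so BexW is active.
Cellobiose is absent, so NerD is active.
With repressor BexW bound, *qilV* is not transcribed.
→ *qilV* is OFF.
2 of the 5 genes are transcribed.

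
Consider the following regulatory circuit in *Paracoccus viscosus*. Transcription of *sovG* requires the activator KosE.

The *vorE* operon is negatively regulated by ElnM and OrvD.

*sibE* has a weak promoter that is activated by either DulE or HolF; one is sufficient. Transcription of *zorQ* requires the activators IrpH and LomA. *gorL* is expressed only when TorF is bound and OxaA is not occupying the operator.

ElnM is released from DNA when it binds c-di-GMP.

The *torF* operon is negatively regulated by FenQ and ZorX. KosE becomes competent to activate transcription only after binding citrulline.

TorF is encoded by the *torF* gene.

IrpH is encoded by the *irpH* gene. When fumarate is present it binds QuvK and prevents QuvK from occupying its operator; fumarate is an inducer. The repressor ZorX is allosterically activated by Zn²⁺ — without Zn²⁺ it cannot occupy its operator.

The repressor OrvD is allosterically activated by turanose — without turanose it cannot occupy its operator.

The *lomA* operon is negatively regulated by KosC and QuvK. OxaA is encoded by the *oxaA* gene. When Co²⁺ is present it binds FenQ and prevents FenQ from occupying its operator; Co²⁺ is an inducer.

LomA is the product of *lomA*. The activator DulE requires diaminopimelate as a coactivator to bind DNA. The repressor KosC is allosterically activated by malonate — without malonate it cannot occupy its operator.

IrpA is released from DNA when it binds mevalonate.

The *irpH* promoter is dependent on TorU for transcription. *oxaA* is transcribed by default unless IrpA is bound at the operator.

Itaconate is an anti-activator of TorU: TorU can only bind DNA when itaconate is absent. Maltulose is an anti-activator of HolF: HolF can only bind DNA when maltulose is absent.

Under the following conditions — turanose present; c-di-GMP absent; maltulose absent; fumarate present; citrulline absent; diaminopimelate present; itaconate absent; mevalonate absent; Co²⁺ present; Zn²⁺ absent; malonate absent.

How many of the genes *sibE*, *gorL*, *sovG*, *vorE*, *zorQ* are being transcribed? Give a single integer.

3

Diaminopimelate is present, so DulE is active.
Maltulose is absent, so HolF is active.
Activator DulE is present, so *sibE* is transcribed.
→ *sibE* is ON.
Co²⁺ is present, so FenQ is inactive.
Zn²⁺ is absent, so ZorX is inactive.
With no repressor bound, *torF* is transcribed.
So TorF is produced and active.
Mevalonate is absent, so IrpA is active.
With repressor IrpA bound, *oxaA* is not transcribed.
So OxaA is not produced.
No repressor is bound and TorF is active, so *gorL* is transcribed.
→ *gorL* is ON.
Citrulline is absent, so KosE is inactive.
Required activator KosE is absent, so *sovG* is not transcribed.
→ *sovG* is OFF.
c-di-GMP is absent, so ElnM is active.
Turanose is present, so OrvD is active.
With repressor ElnM bound, *vorE* is not transcribed.
→ *vorE* is OFF.
Itaconate is absent, so TorU is active.
No repressor is bound and TorU is active, so *irpH* is transcribed.
So IrpH is produced and active.
Malonate is absent, so KosC is inactive.
Fumarate is present, so QuvK is inactive.
With no repressor bound, *lomA* is transcribed.
So LomA is produced and active.
No repressor is bound and IrpH and LomA are active, so *zorQ* is transcribed.
→ *zorQ* is ON.
3 of the 5 genes are transcribed.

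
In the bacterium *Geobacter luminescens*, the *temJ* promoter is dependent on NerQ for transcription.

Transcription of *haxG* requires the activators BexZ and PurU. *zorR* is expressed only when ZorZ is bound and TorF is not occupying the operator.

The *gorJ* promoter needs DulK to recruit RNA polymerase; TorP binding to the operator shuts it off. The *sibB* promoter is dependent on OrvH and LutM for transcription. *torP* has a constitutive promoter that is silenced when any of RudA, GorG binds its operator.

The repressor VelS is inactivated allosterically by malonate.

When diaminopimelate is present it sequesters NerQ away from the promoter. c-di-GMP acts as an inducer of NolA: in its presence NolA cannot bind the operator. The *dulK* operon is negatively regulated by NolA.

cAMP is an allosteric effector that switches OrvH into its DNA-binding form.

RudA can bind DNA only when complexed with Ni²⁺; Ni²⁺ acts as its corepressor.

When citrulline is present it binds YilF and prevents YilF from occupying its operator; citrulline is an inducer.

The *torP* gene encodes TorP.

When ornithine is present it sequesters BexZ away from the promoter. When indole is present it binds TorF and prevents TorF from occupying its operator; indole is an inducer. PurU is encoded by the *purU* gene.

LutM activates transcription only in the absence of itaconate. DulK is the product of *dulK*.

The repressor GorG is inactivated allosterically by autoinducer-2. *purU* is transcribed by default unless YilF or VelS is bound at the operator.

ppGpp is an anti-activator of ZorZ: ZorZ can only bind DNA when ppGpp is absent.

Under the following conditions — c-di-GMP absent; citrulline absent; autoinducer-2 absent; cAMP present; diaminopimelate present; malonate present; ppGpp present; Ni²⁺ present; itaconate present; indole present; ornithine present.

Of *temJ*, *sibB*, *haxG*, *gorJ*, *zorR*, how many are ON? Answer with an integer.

Diaminopimelate is present, so NerQ is inactive.
Required activator NerQ is absent, so *temJ* is not transcribed.
→ *temJ* is OFF.
cAMP is present, so OrvH is active.
Itaconate is present, so LutM is inactive.
Required activator LutM is absent, so *sibB* is not transcribed.
→ *sibB* is OFF.
Ornithine is present, so BexZ is inactive.
Citrulline is absent, so YilF is active.
Malonate is present, so VelS is inactive.
With repressor YilF bound, *purU* is not transcribed.
So PurU is not produced.
Required activator BexZ is absent, so *haxG* is not transcribed.
→ *haxG* is OFF.
c-di-GMP is absent, so NolA is active.
With repressor NolA bound, *dulK* is not transcribed.
So DulK is not produced.
Ni²⁺ is present, so RudA is active.
Autoinducer-2 is absent, so GorG is active.
With repressor RudA bound, *torP* is not transcribed.
So TorP is not produced.
Required activator DulK is absent, so *gorJ* is not transcribed.
→ *gorJ* is OFF.
ppGpp is present, so ZorZ is inactive.
Indole is present, so TorF is inactive.
Required activator ZorZ is absent, so *zorR* is not transcribed.
→ *zorR* is OFF.
0 of the 5 genes are transcribed.

0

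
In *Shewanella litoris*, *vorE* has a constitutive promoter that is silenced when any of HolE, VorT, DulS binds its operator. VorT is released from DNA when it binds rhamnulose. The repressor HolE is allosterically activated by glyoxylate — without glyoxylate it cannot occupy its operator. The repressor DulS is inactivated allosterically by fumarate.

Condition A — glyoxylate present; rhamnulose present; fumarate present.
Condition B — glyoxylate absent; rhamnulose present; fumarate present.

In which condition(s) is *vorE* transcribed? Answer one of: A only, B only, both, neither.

Condition A:
Glyoxylate is present, so HolE is active.
Rhamnulose is present, so VorT is inactive.
Fumarate is present, so DulS is inactive.
With repressor HolE bound, *vorE* is not transcribed.
→ *vorE* is OFF in A.
Condition B:
Glyoxylate is absent, so HolE is inactive.
Rhamnulose is present, so VorT is inactive.
Fumarate is present, so DulS is inactive.
With no repressor bound, *vorE* is transcribed.
→ *vorE* is ON in B.

B only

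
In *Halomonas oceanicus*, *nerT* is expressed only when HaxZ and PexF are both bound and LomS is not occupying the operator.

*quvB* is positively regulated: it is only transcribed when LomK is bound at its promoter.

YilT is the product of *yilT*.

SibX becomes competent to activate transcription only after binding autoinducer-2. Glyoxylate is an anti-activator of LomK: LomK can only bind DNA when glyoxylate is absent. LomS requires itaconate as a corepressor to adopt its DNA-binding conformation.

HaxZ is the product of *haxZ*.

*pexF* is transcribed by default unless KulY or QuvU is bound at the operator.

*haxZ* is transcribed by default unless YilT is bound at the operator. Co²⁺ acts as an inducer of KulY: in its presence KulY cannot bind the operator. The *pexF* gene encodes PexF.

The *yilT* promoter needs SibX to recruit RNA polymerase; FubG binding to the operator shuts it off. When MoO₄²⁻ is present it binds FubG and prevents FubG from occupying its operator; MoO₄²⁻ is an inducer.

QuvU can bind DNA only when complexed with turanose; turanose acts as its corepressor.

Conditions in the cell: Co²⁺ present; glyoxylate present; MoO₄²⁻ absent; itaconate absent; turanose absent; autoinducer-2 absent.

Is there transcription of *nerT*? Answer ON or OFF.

ON

Autoinducer-2 is absent, so SibX is inactive.
MoO₄²⁻ is absent, so FubG is active.
With repressor FubG bound, *yilT* is not transcribed.
So YilT is not produced.
With no repressor bound, *haxZ* is transcribed.
So HaxZ is produced and active.
Co²⁺ is present, so KulY is inactive.
Turanose is absent, so QuvU is inactive.
With no repressor bound, *pexF* is transcribed.
So PexF is produced and active.
Itaconate is absent, so LomS is inactive.
No repressor is bound and HaxZ and PexF are active, so *nerT* is transcribed.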